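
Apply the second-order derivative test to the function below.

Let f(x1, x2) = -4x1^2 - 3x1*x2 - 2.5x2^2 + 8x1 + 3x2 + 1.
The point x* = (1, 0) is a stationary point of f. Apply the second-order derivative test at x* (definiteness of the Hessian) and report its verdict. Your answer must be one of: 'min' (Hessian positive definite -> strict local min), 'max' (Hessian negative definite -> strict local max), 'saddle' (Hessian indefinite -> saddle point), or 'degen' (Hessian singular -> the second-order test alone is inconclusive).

Compute the Hessian H = grad^2 f:
  H = [[-8, -3], [-3, -5]]
Verify stationarity: grad f(x*) = H x* + g = (0, 0).
Eigenvalues of H: -9.8541, -3.1459.
Both eigenvalues < 0, so H is negative definite -> x* is a strict local max.

max


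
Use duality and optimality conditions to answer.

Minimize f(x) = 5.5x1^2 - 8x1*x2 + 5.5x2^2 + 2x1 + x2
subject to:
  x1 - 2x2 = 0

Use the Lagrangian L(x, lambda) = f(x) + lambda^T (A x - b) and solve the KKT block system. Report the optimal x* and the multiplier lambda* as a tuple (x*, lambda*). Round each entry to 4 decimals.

Form the Lagrangian:
  L(x, lambda) = (1/2) x^T Q x + c^T x + lambda^T (A x - b)
Stationarity (grad_x L = 0): Q x + c + A^T lambda = 0.
Primal feasibility: A x = b.

This gives the KKT block system:
  [ Q   A^T ] [ x     ]   [-c ]
  [ A    0  ] [ lambda ] = [ b ]

Solving the linear system:
  x*      = (-0.4348, -0.2174)
  lambda* = (1.0435)
  f(x*)   = -0.5435

x* = (-0.4348, -0.2174), lambda* = (1.0435)


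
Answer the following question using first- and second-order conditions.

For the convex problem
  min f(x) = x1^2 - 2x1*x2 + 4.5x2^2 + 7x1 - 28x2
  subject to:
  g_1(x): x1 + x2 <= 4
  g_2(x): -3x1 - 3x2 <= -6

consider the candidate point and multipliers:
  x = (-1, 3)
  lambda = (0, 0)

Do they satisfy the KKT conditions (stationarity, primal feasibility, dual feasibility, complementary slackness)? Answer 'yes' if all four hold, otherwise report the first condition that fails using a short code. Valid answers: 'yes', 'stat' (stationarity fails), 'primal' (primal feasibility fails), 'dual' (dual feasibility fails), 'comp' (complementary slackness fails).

Gradient of f: grad f(x) = Q x + c = (-1, 1)
Constraint values g_i(x) = a_i^T x - b_i:
  g_1((-1, 3)) = -2
  g_2((-1, 3)) = 0
Stationarity residual: grad f(x) + sum_i lambda_i a_i = (-1, 1)
  -> stationarity FAILS
Primal feasibility (all g_i <= 0): OK
Dual feasibility (all lambda_i >= 0): OK
Complementary slackness (lambda_i * g_i(x) = 0 for all i): OK

Verdict: the first failing condition is stationarity -> stat.

stat


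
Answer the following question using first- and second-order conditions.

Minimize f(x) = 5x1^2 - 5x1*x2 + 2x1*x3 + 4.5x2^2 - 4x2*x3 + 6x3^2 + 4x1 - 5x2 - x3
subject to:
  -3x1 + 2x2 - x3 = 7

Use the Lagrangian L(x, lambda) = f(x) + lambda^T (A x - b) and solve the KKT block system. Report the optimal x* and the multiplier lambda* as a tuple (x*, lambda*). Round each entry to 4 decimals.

Form the Lagrangian:
  L(x, lambda) = (1/2) x^T Q x + c^T x + lambda^T (A x - b)
Stationarity (grad_x L = 0): Q x + c + A^T lambda = 0.
Primal feasibility: A x = b.

This gives the KKT block system:
  [ Q   A^T ] [ x     ]   [-c ]
  [ A    0  ] [ lambda ] = [ b ]

Solving the linear system:
  x*      = (-1.7248, 1.0192, 0.2128)
  lambda* = (-5.9728)
  f(x*)   = 14.8008

x* = (-1.7248, 1.0192, 0.2128), lambda* = (-5.9728)


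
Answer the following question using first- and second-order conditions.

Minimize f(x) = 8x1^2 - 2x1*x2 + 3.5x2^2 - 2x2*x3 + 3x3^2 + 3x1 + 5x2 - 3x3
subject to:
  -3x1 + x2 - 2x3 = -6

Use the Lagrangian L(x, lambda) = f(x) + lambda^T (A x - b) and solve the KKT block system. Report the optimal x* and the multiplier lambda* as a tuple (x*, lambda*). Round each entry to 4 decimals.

Form the Lagrangian:
  L(x, lambda) = (1/2) x^T Q x + c^T x + lambda^T (A x - b)
Stationarity (grad_x L = 0): Q x + c + A^T lambda = 0.
Primal feasibility: A x = b.

This gives the KKT block system:
  [ Q   A^T ] [ x     ]   [-c ]
  [ A    0  ] [ lambda ] = [ b ]

Solving the linear system:
  x*      = (0.5794, -0.688, 1.7869)
  lambda* = (4.5487)
  f(x*)   = 10.1149

x* = (0.5794, -0.688, 1.7869), lambda* = (4.5487)


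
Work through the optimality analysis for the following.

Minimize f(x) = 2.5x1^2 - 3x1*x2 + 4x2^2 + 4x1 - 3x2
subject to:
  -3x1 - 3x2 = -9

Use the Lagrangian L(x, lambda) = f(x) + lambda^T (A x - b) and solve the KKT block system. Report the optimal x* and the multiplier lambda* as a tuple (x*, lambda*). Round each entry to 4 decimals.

Form the Lagrangian:
  L(x, lambda) = (1/2) x^T Q x + c^T x + lambda^T (A x - b)
Stationarity (grad_x L = 0): Q x + c + A^T lambda = 0.
Primal feasibility: A x = b.

This gives the KKT block system:
  [ Q   A^T ] [ x     ]   [-c ]
  [ A    0  ] [ lambda ] = [ b ]

Solving the linear system:
  x*      = (1.3684, 1.6316)
  lambda* = (1.9825)
  f(x*)   = 9.2105

x* = (1.3684, 1.6316), lambda* = (1.9825)


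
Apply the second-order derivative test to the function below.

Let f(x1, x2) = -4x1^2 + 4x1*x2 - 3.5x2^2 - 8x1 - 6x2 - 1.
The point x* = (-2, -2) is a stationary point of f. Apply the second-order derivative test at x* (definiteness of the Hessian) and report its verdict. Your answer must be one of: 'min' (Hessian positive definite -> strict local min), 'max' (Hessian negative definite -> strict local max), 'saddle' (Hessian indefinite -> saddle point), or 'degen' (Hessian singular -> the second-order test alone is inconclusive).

Compute the Hessian H = grad^2 f:
  H = [[-8, 4], [4, -7]]
Verify stationarity: grad f(x*) = H x* + g = (0, 0).
Eigenvalues of H: -11.5311, -3.4689.
Both eigenvalues < 0, so H is negative definite -> x* is a strict local max.

max


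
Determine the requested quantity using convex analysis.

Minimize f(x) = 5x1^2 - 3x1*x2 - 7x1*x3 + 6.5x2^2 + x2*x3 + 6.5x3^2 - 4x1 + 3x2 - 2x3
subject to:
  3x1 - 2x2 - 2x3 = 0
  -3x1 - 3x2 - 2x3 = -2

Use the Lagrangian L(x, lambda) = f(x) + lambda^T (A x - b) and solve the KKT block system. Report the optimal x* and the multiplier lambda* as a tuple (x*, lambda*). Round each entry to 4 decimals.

Form the Lagrangian:
  L(x, lambda) = (1/2) x^T Q x + c^T x + lambda^T (A x - b)
Stationarity (grad_x L = 0): Q x + c + A^T lambda = 0.
Primal feasibility: A x = b.

This gives the KKT block system:
  [ Q   A^T ] [ x     ]   [-c ]
  [ A    0  ] [ lambda ] = [ b ]

Solving the linear system:
  x*      = (0.3361, -0.0167, 0.5208)
  lambda* = (1.3061, -0.1055)
  f(x*)   = -1.3235

x* = (0.3361, -0.0167, 0.5208), lambda* = (1.3061, -0.1055)


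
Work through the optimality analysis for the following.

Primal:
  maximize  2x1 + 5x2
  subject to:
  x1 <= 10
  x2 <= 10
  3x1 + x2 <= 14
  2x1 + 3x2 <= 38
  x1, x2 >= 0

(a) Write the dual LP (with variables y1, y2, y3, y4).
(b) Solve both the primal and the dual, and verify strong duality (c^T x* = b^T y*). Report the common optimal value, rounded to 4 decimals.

The standard primal-dual pair for 'max c^T x s.t. A x <= b, x >= 0' is:
  Dual:  min b^T y  s.t.  A^T y >= c,  y >= 0.

So the dual LP is:
  minimize  10y1 + 10y2 + 14y3 + 38y4
  subject to:
    y1 + 3y3 + 2y4 >= 2
    y2 + y3 + 3y4 >= 5
    y1, y2, y3, y4 >= 0

Solving the primal: x* = (1.3333, 10).
  primal value c^T x* = 52.6667.
Solving the dual: y* = (0, 4.3333, 0.6667, 0).
  dual value b^T y* = 52.6667.
Strong duality: c^T x* = b^T y*. Confirmed.

52.6667


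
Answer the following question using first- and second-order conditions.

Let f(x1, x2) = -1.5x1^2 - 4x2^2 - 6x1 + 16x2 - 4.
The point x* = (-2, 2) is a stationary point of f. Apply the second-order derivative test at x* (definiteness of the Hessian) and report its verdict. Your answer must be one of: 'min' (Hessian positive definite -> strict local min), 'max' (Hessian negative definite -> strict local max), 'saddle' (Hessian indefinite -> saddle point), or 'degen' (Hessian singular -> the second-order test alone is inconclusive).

Compute the Hessian H = grad^2 f:
  H = [[-3, 0], [0, -8]]
Verify stationarity: grad f(x*) = H x* + g = (0, 0).
Eigenvalues of H: -8, -3.
Both eigenvalues < 0, so H is negative definite -> x* is a strict local max.

max


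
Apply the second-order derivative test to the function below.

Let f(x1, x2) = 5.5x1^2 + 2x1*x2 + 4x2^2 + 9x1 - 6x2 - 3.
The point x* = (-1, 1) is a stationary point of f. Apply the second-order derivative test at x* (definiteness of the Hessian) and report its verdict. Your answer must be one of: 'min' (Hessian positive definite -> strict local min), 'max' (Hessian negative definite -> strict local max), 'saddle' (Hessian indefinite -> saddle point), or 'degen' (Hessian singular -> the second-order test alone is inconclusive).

Compute the Hessian H = grad^2 f:
  H = [[11, 2], [2, 8]]
Verify stationarity: grad f(x*) = H x* + g = (0, 0).
Eigenvalues of H: 7, 12.
Both eigenvalues > 0, so H is positive definite -> x* is a strict local min.

min


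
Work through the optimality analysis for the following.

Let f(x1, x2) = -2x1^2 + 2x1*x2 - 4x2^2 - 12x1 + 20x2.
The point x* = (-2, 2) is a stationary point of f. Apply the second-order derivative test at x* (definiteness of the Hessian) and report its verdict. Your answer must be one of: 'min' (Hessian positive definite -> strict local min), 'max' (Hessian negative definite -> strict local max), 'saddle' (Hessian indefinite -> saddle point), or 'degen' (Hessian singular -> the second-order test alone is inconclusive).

Compute the Hessian H = grad^2 f:
  H = [[-4, 2], [2, -8]]
Verify stationarity: grad f(x*) = H x* + g = (0, 0).
Eigenvalues of H: -8.8284, -3.1716.
Both eigenvalues < 0, so H is negative definite -> x* is a strict local max.

max


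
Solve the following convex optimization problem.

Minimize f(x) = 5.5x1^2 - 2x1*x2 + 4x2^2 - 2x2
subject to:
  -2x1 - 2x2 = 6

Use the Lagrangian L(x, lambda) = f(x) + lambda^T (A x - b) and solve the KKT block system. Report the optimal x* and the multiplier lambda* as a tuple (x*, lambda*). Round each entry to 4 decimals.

Form the Lagrangian:
  L(x, lambda) = (1/2) x^T Q x + c^T x + lambda^T (A x - b)
Stationarity (grad_x L = 0): Q x + c + A^T lambda = 0.
Primal feasibility: A x = b.

This gives the KKT block system:
  [ Q   A^T ] [ x     ]   [-c ]
  [ A    0  ] [ lambda ] = [ b ]

Solving the linear system:
  x*      = (-1.3913, -1.6087)
  lambda* = (-6.0435)
  f(x*)   = 19.7391

x* = (-1.3913, -1.6087), lambda* = (-6.0435)


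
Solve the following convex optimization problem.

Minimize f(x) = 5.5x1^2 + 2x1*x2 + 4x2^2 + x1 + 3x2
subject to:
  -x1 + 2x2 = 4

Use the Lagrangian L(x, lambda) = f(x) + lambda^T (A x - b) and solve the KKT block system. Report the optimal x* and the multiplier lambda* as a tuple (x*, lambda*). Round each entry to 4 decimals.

Form the Lagrangian:
  L(x, lambda) = (1/2) x^T Q x + c^T x + lambda^T (A x - b)
Stationarity (grad_x L = 0): Q x + c + A^T lambda = 0.
Primal feasibility: A x = b.

This gives the KKT block system:
  [ Q   A^T ] [ x     ]   [-c ]
  [ A    0  ] [ lambda ] = [ b ]

Solving the linear system:
  x*      = (-0.9667, 1.5167)
  lambda* = (-6.6)
  f(x*)   = 14.9917

x* = (-0.9667, 1.5167), lambda* = (-6.6)


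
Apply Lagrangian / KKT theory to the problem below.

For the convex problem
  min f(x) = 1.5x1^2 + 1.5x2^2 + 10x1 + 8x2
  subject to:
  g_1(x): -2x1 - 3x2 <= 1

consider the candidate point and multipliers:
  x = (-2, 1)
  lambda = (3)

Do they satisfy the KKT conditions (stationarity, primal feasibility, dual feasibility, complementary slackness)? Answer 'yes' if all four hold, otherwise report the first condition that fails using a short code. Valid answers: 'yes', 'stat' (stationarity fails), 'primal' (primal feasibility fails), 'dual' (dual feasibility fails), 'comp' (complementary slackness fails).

Gradient of f: grad f(x) = Q x + c = (4, 11)
Constraint values g_i(x) = a_i^T x - b_i:
  g_1((-2, 1)) = 0
Stationarity residual: grad f(x) + sum_i lambda_i a_i = (-2, 2)
  -> stationarity FAILS
Primal feasibility (all g_i <= 0): OK
Dual feasibility (all lambda_i >= 0): OK
Complementary slackness (lambda_i * g_i(x) = 0 for all i): OK

Verdict: the first failing condition is stationarity -> stat.

stat


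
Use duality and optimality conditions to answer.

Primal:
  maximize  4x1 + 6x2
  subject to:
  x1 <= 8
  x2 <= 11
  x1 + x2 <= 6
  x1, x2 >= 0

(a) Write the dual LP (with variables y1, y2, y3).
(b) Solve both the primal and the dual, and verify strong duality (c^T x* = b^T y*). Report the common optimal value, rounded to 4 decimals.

The standard primal-dual pair for 'max c^T x s.t. A x <= b, x >= 0' is:
  Dual:  min b^T y  s.t.  A^T y >= c,  y >= 0.

So the dual LP is:
  minimize  8y1 + 11y2 + 6y3
  subject to:
    y1 + y3 >= 4
    y2 + y3 >= 6
    y1, y2, y3 >= 0

Solving the primal: x* = (0, 6).
  primal value c^T x* = 36.
Solving the dual: y* = (0, 0, 6).
  dual value b^T y* = 36.
Strong duality: c^T x* = b^T y*. Confirmed.

36


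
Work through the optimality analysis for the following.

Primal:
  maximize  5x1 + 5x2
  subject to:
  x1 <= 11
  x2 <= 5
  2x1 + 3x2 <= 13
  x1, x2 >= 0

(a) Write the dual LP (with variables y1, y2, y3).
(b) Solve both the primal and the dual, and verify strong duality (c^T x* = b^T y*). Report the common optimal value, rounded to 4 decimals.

The standard primal-dual pair for 'max c^T x s.t. A x <= b, x >= 0' is:
  Dual:  min b^T y  s.t.  A^T y >= c,  y >= 0.

So the dual LP is:
  minimize  11y1 + 5y2 + 13y3
  subject to:
    y1 + 2y3 >= 5
    y2 + 3y3 >= 5
    y1, y2, y3 >= 0

Solving the primal: x* = (6.5, 0).
  primal value c^T x* = 32.5.
Solving the dual: y* = (0, 0, 2.5).
  dual value b^T y* = 32.5.
Strong duality: c^T x* = b^T y*. Confirmed.

32.5


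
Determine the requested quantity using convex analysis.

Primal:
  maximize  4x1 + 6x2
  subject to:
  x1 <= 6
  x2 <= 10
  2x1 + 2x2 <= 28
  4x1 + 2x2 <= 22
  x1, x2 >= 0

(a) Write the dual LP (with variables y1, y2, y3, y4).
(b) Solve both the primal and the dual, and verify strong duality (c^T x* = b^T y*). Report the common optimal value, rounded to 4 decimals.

The standard primal-dual pair for 'max c^T x s.t. A x <= b, x >= 0' is:
  Dual:  min b^T y  s.t.  A^T y >= c,  y >= 0.

So the dual LP is:
  minimize  6y1 + 10y2 + 28y3 + 22y4
  subject to:
    y1 + 2y3 + 4y4 >= 4
    y2 + 2y3 + 2y4 >= 6
    y1, y2, y3, y4 >= 0

Solving the primal: x* = (0.5, 10).
  primal value c^T x* = 62.
Solving the dual: y* = (0, 4, 0, 1).
  dual value b^T y* = 62.
Strong duality: c^T x* = b^T y*. Confirmed.

62


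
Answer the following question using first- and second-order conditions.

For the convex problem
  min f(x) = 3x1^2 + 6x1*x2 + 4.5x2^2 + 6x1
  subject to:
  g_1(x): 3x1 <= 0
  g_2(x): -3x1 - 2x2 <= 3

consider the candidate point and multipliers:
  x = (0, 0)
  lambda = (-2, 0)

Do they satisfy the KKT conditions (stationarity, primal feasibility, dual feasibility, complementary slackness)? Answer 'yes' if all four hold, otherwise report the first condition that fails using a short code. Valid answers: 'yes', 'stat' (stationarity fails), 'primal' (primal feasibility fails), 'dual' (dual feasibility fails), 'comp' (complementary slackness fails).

Gradient of f: grad f(x) = Q x + c = (6, 0)
Constraint values g_i(x) = a_i^T x - b_i:
  g_1((0, 0)) = 0
  g_2((0, 0)) = -3
Stationarity residual: grad f(x) + sum_i lambda_i a_i = (0, 0)
  -> stationarity OK
Primal feasibility (all g_i <= 0): OK
Dual feasibility (all lambda_i >= 0): FAILS
Complementary slackness (lambda_i * g_i(x) = 0 for all i): OK

Verdict: the first failing condition is dual_feasibility -> dual.

dual


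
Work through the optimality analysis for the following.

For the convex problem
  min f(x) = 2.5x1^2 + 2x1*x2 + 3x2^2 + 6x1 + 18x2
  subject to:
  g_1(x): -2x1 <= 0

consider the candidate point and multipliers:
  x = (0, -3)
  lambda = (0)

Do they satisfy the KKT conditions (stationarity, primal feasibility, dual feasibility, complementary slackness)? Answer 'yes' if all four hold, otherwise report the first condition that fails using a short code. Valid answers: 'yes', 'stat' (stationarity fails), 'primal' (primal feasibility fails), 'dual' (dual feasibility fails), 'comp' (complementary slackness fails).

Gradient of f: grad f(x) = Q x + c = (0, 0)
Constraint values g_i(x) = a_i^T x - b_i:
  g_1((0, -3)) = 0
Stationarity residual: grad f(x) + sum_i lambda_i a_i = (0, 0)
  -> stationarity OK
Primal feasibility (all g_i <= 0): OK
Dual feasibility (all lambda_i >= 0): OK
Complementary slackness (lambda_i * g_i(x) = 0 for all i): OK

Verdict: yes, KKT holds.

yes


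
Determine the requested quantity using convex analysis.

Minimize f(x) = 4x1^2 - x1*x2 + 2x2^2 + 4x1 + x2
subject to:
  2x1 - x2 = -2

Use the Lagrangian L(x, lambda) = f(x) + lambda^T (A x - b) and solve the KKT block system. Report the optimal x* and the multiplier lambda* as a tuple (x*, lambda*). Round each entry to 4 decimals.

Form the Lagrangian:
  L(x, lambda) = (1/2) x^T Q x + c^T x + lambda^T (A x - b)
Stationarity (grad_x L = 0): Q x + c + A^T lambda = 0.
Primal feasibility: A x = b.

This gives the KKT block system:
  [ Q   A^T ] [ x     ]   [-c ]
  [ A    0  ] [ lambda ] = [ b ]

Solving the linear system:
  x*      = (-1, 0)
  lambda* = (2)
  f(x*)   = 0

x* = (-1, 0), lambda* = (2)


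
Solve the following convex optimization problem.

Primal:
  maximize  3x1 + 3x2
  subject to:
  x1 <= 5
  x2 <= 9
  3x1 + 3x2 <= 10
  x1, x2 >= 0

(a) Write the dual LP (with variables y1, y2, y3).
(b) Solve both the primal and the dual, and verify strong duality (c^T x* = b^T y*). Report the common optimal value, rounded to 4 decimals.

The standard primal-dual pair for 'max c^T x s.t. A x <= b, x >= 0' is:
  Dual:  min b^T y  s.t.  A^T y >= c,  y >= 0.

So the dual LP is:
  minimize  5y1 + 9y2 + 10y3
  subject to:
    y1 + 3y3 >= 3
    y2 + 3y3 >= 3
    y1, y2, y3 >= 0

Solving the primal: x* = (3.3333, 0).
  primal value c^T x* = 10.
Solving the dual: y* = (0, 0, 1).
  dual value b^T y* = 10.
Strong duality: c^T x* = b^T y*. Confirmed.

10


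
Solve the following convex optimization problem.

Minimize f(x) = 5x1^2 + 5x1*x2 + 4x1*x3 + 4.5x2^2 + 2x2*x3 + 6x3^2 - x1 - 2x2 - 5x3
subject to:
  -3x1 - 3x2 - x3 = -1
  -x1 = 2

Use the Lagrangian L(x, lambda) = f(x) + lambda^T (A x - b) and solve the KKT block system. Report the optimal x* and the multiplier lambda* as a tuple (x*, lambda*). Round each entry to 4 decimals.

Form the Lagrangian:
  L(x, lambda) = (1/2) x^T Q x + c^T x + lambda^T (A x - b)
Stationarity (grad_x L = 0): Q x + c + A^T lambda = 0.
Primal feasibility: A x = b.

This gives the KKT block system:
  [ Q   A^T ] [ x     ]   [-c ]
  [ A    0  ] [ lambda ] = [ b ]

Solving the linear system:
  x*      = (-2, 2.0095, 0.9714)
  lambda* = (2.6762, -15.0952)
  f(x*)   = 12.9952

x* = (-2, 2.0095, 0.9714), lambda* = (2.6762, -15.0952)


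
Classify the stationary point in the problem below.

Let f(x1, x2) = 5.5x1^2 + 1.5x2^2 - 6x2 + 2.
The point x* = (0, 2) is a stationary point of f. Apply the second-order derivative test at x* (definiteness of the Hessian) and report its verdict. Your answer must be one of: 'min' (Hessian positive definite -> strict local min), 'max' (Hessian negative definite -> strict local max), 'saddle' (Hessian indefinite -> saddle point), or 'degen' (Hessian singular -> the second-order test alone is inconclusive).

Compute the Hessian H = grad^2 f:
  H = [[11, 0], [0, 3]]
Verify stationarity: grad f(x*) = H x* + g = (0, 0).
Eigenvalues of H: 3, 11.
Both eigenvalues > 0, so H is positive definite -> x* is a strict local min.

min


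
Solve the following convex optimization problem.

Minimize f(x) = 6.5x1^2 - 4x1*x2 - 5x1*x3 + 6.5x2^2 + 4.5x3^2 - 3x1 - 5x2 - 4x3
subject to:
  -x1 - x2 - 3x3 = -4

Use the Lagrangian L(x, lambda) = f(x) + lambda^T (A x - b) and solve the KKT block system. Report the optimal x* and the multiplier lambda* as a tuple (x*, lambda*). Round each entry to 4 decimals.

Form the Lagrangian:
  L(x, lambda) = (1/2) x^T Q x + c^T x + lambda^T (A x - b)
Stationarity (grad_x L = 0): Q x + c + A^T lambda = 0.
Primal feasibility: A x = b.

This gives the KKT block system:
  [ Q   A^T ] [ x     ]   [-c ]
  [ A    0  ] [ lambda ] = [ b ]

Solving the linear system:
  x*      = (0.7592, 0.6199, 0.8736)
  lambda* = (0.0221)
  f(x*)   = -4.3916

x* = (0.7592, 0.6199, 0.8736), lambda* = (0.0221)


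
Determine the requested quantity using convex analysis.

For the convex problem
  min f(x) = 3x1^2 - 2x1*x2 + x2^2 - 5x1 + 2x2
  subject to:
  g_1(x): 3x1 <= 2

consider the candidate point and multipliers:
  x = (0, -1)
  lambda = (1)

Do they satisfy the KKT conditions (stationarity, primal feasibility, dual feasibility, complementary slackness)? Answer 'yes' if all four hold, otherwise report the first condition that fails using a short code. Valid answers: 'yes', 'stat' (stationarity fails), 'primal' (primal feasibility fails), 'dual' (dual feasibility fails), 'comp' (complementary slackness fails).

Gradient of f: grad f(x) = Q x + c = (-3, 0)
Constraint values g_i(x) = a_i^T x - b_i:
  g_1((0, -1)) = -2
Stationarity residual: grad f(x) + sum_i lambda_i a_i = (0, 0)
  -> stationarity OK
Primal feasibility (all g_i <= 0): OK
Dual feasibility (all lambda_i >= 0): OK
Complementary slackness (lambda_i * g_i(x) = 0 for all i): FAILS

Verdict: the first failing condition is complementary_slackness -> comp.

comp


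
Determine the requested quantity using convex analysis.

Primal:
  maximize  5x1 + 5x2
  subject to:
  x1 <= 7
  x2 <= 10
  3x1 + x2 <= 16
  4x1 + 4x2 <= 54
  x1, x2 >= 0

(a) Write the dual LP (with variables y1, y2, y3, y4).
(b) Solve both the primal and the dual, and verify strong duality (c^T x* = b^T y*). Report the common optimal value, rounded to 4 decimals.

The standard primal-dual pair for 'max c^T x s.t. A x <= b, x >= 0' is:
  Dual:  min b^T y  s.t.  A^T y >= c,  y >= 0.

So the dual LP is:
  minimize  7y1 + 10y2 + 16y3 + 54y4
  subject to:
    y1 + 3y3 + 4y4 >= 5
    y2 + y3 + 4y4 >= 5
    y1, y2, y3, y4 >= 0

Solving the primal: x* = (2, 10).
  primal value c^T x* = 60.
Solving the dual: y* = (0, 3.3333, 1.6667, 0).
  dual value b^T y* = 60.
Strong duality: c^T x* = b^T y*. Confirmed.

60


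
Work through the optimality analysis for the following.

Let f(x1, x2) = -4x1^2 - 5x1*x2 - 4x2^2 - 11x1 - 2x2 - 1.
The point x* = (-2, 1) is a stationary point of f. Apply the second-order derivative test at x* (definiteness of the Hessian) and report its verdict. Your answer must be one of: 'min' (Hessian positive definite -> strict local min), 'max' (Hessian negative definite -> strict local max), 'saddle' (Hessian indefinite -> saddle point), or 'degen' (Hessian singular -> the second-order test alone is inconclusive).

Compute the Hessian H = grad^2 f:
  H = [[-8, -5], [-5, -8]]
Verify stationarity: grad f(x*) = H x* + g = (0, 0).
Eigenvalues of H: -13, -3.
Both eigenvalues < 0, so H is negative definite -> x* is a strict local max.

max


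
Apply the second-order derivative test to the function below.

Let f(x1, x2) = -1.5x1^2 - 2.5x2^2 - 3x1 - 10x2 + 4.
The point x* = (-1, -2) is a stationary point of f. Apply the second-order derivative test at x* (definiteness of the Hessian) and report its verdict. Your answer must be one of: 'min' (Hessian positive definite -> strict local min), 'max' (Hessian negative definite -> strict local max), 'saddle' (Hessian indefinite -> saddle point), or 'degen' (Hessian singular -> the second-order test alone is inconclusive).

Compute the Hessian H = grad^2 f:
  H = [[-3, 0], [0, -5]]
Verify stationarity: grad f(x*) = H x* + g = (0, 0).
Eigenvalues of H: -5, -3.
Both eigenvalues < 0, so H is negative definite -> x* is a strict local max.

max


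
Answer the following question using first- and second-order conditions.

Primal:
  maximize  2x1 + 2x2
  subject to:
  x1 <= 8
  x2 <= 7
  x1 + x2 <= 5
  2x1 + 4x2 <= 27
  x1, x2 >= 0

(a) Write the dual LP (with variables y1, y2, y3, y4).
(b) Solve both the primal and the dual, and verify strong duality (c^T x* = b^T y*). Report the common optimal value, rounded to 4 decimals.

The standard primal-dual pair for 'max c^T x s.t. A x <= b, x >= 0' is:
  Dual:  min b^T y  s.t.  A^T y >= c,  y >= 0.

So the dual LP is:
  minimize  8y1 + 7y2 + 5y3 + 27y4
  subject to:
    y1 + y3 + 2y4 >= 2
    y2 + y3 + 4y4 >= 2
    y1, y2, y3, y4 >= 0

Solving the primal: x* = (5, 0).
  primal value c^T x* = 10.
Solving the dual: y* = (0, 0, 2, 0).
  dual value b^T y* = 10.
Strong duality: c^T x* = b^T y*. Confirmed.

10


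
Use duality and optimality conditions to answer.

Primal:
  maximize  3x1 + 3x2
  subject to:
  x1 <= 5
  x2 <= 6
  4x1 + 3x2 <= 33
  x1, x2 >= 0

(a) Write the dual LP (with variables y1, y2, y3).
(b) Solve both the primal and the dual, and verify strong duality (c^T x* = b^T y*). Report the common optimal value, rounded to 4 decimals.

The standard primal-dual pair for 'max c^T x s.t. A x <= b, x >= 0' is:
  Dual:  min b^T y  s.t.  A^T y >= c,  y >= 0.

So the dual LP is:
  minimize  5y1 + 6y2 + 33y3
  subject to:
    y1 + 4y3 >= 3
    y2 + 3y3 >= 3
    y1, y2, y3 >= 0

Solving the primal: x* = (3.75, 6).
  primal value c^T x* = 29.25.
Solving the dual: y* = (0, 0.75, 0.75).
  dual value b^T y* = 29.25.
Strong duality: c^T x* = b^T y*. Confirmed.

29.25


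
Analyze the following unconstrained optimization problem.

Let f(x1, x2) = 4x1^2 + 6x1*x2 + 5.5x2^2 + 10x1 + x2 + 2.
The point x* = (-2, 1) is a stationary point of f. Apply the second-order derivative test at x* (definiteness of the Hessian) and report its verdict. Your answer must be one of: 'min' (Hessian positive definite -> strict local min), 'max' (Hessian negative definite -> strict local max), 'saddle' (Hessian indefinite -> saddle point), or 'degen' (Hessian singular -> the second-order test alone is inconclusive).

Compute the Hessian H = grad^2 f:
  H = [[8, 6], [6, 11]]
Verify stationarity: grad f(x*) = H x* + g = (0, 0).
Eigenvalues of H: 3.3153, 15.6847.
Both eigenvalues > 0, so H is positive definite -> x* is a strict local min.

min


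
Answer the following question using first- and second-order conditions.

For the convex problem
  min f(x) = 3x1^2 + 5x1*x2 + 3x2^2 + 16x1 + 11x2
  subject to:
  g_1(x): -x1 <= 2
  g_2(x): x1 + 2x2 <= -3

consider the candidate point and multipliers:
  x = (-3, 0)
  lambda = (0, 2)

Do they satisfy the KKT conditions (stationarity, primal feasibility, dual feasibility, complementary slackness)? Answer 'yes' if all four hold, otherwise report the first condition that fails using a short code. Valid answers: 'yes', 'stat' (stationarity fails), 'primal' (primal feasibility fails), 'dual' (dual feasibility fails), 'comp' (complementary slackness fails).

Gradient of f: grad f(x) = Q x + c = (-2, -4)
Constraint values g_i(x) = a_i^T x - b_i:
  g_1((-3, 0)) = 1
  g_2((-3, 0)) = 0
Stationarity residual: grad f(x) + sum_i lambda_i a_i = (0, 0)
  -> stationarity OK
Primal feasibility (all g_i <= 0): FAILS
Dual feasibility (all lambda_i >= 0): OK
Complementary slackness (lambda_i * g_i(x) = 0 for all i): OK

Verdict: the first failing condition is primal_feasibility -> primal.

primal


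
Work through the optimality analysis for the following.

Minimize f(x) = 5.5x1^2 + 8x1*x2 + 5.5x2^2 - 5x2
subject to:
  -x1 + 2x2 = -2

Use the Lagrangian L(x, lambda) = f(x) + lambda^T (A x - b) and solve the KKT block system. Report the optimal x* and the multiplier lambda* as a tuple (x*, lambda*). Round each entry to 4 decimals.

Form the Lagrangian:
  L(x, lambda) = (1/2) x^T Q x + c^T x + lambda^T (A x - b)
Stationarity (grad_x L = 0): Q x + c + A^T lambda = 0.
Primal feasibility: A x = b.

This gives the KKT block system:
  [ Q   A^T ] [ x     ]   [-c ]
  [ A    0  ] [ lambda ] = [ b ]

Solving the linear system:
  x*      = (0.7356, -0.6322)
  lambda* = (3.0345)
  f(x*)   = 4.6149

x* = (0.7356, -0.6322), lambda* = (3.0345)


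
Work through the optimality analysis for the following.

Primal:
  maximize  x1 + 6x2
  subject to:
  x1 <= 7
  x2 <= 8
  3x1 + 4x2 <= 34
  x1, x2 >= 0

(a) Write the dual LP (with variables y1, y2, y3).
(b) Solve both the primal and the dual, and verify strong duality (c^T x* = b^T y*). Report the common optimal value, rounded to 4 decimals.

The standard primal-dual pair for 'max c^T x s.t. A x <= b, x >= 0' is:
  Dual:  min b^T y  s.t.  A^T y >= c,  y >= 0.

So the dual LP is:
  minimize  7y1 + 8y2 + 34y3
  subject to:
    y1 + 3y3 >= 1
    y2 + 4y3 >= 6
    y1, y2, y3 >= 0

Solving the primal: x* = (0.6667, 8).
  primal value c^T x* = 48.6667.
Solving the dual: y* = (0, 4.6667, 0.3333).
  dual value b^T y* = 48.6667.
Strong duality: c^T x* = b^T y*. Confirmed.

48.6667


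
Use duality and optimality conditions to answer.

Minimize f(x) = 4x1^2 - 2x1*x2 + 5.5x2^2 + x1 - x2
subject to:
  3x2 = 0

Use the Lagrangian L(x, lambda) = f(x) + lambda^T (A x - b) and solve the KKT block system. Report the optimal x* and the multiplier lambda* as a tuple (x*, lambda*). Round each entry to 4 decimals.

Form the Lagrangian:
  L(x, lambda) = (1/2) x^T Q x + c^T x + lambda^T (A x - b)
Stationarity (grad_x L = 0): Q x + c + A^T lambda = 0.
Primal feasibility: A x = b.

This gives the KKT block system:
  [ Q   A^T ] [ x     ]   [-c ]
  [ A    0  ] [ lambda ] = [ b ]

Solving the linear system:
  x*      = (-0.125, 0)
  lambda* = (0.25)
  f(x*)   = -0.0625

x* = (-0.125, 0), lambda* = (0.25)


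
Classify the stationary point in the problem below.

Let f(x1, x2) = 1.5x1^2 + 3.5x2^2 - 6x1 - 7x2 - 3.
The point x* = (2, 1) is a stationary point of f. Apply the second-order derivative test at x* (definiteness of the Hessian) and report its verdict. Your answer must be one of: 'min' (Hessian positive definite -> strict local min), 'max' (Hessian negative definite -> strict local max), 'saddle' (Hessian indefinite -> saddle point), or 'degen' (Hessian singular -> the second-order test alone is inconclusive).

Compute the Hessian H = grad^2 f:
  H = [[3, 0], [0, 7]]
Verify stationarity: grad f(x*) = H x* + g = (0, 0).
Eigenvalues of H: 3, 7.
Both eigenvalues > 0, so H is positive definite -> x* is a strict local min.

min


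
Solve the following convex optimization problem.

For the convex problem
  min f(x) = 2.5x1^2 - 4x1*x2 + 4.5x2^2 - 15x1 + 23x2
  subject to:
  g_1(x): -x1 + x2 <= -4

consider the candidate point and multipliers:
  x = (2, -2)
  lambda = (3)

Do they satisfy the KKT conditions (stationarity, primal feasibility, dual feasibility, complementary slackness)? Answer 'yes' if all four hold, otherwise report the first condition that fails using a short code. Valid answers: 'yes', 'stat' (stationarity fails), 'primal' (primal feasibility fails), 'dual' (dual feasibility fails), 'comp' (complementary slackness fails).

Gradient of f: grad f(x) = Q x + c = (3, -3)
Constraint values g_i(x) = a_i^T x - b_i:
  g_1((2, -2)) = 0
Stationarity residual: grad f(x) + sum_i lambda_i a_i = (0, 0)
  -> stationarity OK
Primal feasibility (all g_i <= 0): OK
Dual feasibility (all lambda_i >= 0): OK
Complementary slackness (lambda_i * g_i(x) = 0 for all i): OK

Verdict: yes, KKT holds.

yes


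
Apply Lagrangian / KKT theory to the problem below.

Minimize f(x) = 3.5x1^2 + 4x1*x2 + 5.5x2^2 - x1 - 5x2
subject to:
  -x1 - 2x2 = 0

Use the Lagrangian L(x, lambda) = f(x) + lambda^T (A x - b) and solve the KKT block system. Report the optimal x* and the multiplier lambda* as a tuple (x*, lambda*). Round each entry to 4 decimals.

Form the Lagrangian:
  L(x, lambda) = (1/2) x^T Q x + c^T x + lambda^T (A x - b)
Stationarity (grad_x L = 0): Q x + c + A^T lambda = 0.
Primal feasibility: A x = b.

This gives the KKT block system:
  [ Q   A^T ] [ x     ]   [-c ]
  [ A    0  ] [ lambda ] = [ b ]

Solving the linear system:
  x*      = (-0.2609, 0.1304)
  lambda* = (-2.3043)
  f(x*)   = -0.1957

x* = (-0.2609, 0.1304), lambda* = (-2.3043)


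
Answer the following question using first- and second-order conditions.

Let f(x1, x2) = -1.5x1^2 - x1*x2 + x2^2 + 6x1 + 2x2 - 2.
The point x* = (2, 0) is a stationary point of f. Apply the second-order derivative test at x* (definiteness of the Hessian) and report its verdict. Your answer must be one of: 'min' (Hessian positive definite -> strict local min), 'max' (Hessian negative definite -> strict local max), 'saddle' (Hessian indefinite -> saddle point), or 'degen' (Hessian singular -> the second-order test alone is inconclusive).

Compute the Hessian H = grad^2 f:
  H = [[-3, -1], [-1, 2]]
Verify stationarity: grad f(x*) = H x* + g = (0, 0).
Eigenvalues of H: -3.1926, 2.1926.
Eigenvalues have mixed signs, so H is indefinite -> x* is a saddle point.

saddle


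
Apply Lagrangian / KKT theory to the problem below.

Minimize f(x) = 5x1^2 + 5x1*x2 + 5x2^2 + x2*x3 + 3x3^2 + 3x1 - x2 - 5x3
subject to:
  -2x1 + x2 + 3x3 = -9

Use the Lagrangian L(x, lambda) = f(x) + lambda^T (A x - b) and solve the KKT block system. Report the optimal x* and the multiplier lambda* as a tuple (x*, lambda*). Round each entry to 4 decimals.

Form the Lagrangian:
  L(x, lambda) = (1/2) x^T Q x + c^T x + lambda^T (A x - b)
Stationarity (grad_x L = 0): Q x + c + A^T lambda = 0.
Primal feasibility: A x = b.

This gives the KKT block system:
  [ Q   A^T ] [ x     ]   [-c ]
  [ A    0  ] [ lambda ] = [ b ]

Solving the linear system:
  x*      = (1.2904, -0.9258, -1.8311)
  lambda* = (5.6375)
  f(x*)   = 32.345

x* = (1.2904, -0.9258, -1.8311), lambda* = (5.6375)


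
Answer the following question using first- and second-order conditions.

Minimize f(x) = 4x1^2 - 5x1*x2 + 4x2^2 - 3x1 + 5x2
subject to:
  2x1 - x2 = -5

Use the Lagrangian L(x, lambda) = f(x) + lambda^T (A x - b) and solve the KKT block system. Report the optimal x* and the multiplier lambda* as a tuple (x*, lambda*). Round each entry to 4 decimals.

Form the Lagrangian:
  L(x, lambda) = (1/2) x^T Q x + c^T x + lambda^T (A x - b)
Stationarity (grad_x L = 0): Q x + c + A^T lambda = 0.
Primal feasibility: A x = b.

This gives the KKT block system:
  [ Q   A^T ] [ x     ]   [-c ]
  [ A    0  ] [ lambda ] = [ b ]

Solving the linear system:
  x*      = (-3.1, -1.2)
  lambda* = (10.9)
  f(x*)   = 28.9

x* = (-3.1, -1.2), lambda* = (10.9)


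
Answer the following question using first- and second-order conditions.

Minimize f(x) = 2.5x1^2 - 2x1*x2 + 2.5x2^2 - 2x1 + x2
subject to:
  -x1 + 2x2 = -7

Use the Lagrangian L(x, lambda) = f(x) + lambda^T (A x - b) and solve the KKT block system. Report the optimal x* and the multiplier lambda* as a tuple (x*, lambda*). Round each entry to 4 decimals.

Form the Lagrangian:
  L(x, lambda) = (1/2) x^T Q x + c^T x + lambda^T (A x - b)
Stationarity (grad_x L = 0): Q x + c + A^T lambda = 0.
Primal feasibility: A x = b.

This gives the KKT block system:
  [ Q   A^T ] [ x     ]   [-c ]
  [ A    0  ] [ lambda ] = [ b ]

Solving the linear system:
  x*      = (0.7647, -3.1176)
  lambda* = (8.0588)
  f(x*)   = 25.8824

x* = (0.7647, -3.1176), lambda* = (8.0588)


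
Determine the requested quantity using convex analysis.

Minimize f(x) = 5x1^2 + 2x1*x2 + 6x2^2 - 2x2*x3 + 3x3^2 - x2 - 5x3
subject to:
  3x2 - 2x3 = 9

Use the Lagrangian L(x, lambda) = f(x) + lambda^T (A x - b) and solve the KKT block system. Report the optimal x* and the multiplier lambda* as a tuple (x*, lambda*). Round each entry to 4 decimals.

Form the Lagrangian:
  L(x, lambda) = (1/2) x^T Q x + c^T x + lambda^T (A x - b)
Stationarity (grad_x L = 0): Q x + c + A^T lambda = 0.
Primal feasibility: A x = b.

This gives the KKT block system:
  [ Q   A^T ] [ x     ]   [-c ]
  [ A    0  ] [ lambda ] = [ b ]

Solving the linear system:
  x*      = (-0.4188, 2.0942, -1.3586)
  lambda* = (-8.6702)
  f(x*)   = 41.3652

x* = (-0.4188, 2.0942, -1.3586), lambda* = (-8.6702)


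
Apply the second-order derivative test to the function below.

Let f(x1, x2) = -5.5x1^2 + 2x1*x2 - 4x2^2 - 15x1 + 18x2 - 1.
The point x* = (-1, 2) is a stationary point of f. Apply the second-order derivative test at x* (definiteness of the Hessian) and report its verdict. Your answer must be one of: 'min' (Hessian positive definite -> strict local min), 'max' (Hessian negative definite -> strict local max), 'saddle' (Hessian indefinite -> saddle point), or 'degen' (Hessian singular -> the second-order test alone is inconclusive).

Compute the Hessian H = grad^2 f:
  H = [[-11, 2], [2, -8]]
Verify stationarity: grad f(x*) = H x* + g = (0, 0).
Eigenvalues of H: -12, -7.
Both eigenvalues < 0, so H is negative definite -> x* is a strict local max.

max


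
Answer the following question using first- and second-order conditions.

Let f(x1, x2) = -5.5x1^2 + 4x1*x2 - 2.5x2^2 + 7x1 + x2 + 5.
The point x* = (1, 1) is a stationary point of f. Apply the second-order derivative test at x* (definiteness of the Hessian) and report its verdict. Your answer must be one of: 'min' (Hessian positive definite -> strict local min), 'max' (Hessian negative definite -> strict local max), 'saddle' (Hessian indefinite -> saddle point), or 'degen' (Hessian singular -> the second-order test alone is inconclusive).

Compute the Hessian H = grad^2 f:
  H = [[-11, 4], [4, -5]]
Verify stationarity: grad f(x*) = H x* + g = (0, 0).
Eigenvalues of H: -13, -3.
Both eigenvalues < 0, so H is negative definite -> x* is a strict local max.

max


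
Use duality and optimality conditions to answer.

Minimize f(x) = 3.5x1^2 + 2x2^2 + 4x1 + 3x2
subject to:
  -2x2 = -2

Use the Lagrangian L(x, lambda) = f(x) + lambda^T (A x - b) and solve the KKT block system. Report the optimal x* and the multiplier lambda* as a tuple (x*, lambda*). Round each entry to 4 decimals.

Form the Lagrangian:
  L(x, lambda) = (1/2) x^T Q x + c^T x + lambda^T (A x - b)
Stationarity (grad_x L = 0): Q x + c + A^T lambda = 0.
Primal feasibility: A x = b.

This gives the KKT block system:
  [ Q   A^T ] [ x     ]   [-c ]
  [ A    0  ] [ lambda ] = [ b ]

Solving the linear system:
  x*      = (-0.5714, 1)
  lambda* = (3.5)
  f(x*)   = 3.8571

x* = (-0.5714, 1), lambda* = (3.5)


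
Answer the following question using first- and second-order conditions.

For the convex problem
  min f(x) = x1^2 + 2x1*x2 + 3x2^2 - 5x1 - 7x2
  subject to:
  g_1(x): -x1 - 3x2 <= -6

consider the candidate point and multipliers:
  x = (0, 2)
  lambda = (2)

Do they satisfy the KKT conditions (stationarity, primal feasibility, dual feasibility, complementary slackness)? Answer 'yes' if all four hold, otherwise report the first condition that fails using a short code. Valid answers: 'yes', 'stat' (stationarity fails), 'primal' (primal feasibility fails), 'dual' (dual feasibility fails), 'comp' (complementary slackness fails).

Gradient of f: grad f(x) = Q x + c = (-1, 5)
Constraint values g_i(x) = a_i^T x - b_i:
  g_1((0, 2)) = 0
Stationarity residual: grad f(x) + sum_i lambda_i a_i = (-3, -1)
  -> stationarity FAILS
Primal feasibility (all g_i <= 0): OK
Dual feasibility (all lambda_i >= 0): OK
Complementary slackness (lambda_i * g_i(x) = 0 for all i): OK

Verdict: the first failing condition is stationarity -> stat.

stat


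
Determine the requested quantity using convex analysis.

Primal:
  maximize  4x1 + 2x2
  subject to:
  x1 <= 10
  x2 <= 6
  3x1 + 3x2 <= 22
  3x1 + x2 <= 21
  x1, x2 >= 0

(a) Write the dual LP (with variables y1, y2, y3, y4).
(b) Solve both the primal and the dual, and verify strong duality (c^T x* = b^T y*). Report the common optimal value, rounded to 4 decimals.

The standard primal-dual pair for 'max c^T x s.t. A x <= b, x >= 0' is:
  Dual:  min b^T y  s.t.  A^T y >= c,  y >= 0.

So the dual LP is:
  minimize  10y1 + 6y2 + 22y3 + 21y4
  subject to:
    y1 + 3y3 + 3y4 >= 4
    y2 + 3y3 + y4 >= 2
    y1, y2, y3, y4 >= 0

Solving the primal: x* = (6.8333, 0.5).
  primal value c^T x* = 28.3333.
Solving the dual: y* = (0, 0, 0.3333, 1).
  dual value b^T y* = 28.3333.
Strong duality: c^T x* = b^T y*. Confirmed.

28.3333


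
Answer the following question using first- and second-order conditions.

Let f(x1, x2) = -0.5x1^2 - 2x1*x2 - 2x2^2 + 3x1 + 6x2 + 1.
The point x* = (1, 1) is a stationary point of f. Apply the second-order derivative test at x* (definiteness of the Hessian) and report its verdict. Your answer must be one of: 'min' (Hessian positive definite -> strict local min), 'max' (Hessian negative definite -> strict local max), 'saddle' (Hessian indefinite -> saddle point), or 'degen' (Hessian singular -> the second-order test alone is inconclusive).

Compute the Hessian H = grad^2 f:
  H = [[-1, -2], [-2, -4]]
Verify stationarity: grad f(x*) = H x* + g = (0, 0).
Eigenvalues of H: -5, 0.
H has a zero eigenvalue (singular; negative semidefinite but not definite), so H is neither positive definite, negative definite, nor indefinite. The second-order test alone is inconclusive -> degen.
(Indeed, f is constant along the null direction of H through x*, so x* is not a strict local extremum.)

degen
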